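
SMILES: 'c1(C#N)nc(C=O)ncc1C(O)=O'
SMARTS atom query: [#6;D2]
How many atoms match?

The query [#6;D2] means: any carbon bonded to exactly two heavy atoms.
Check the 13 heavy atoms by environment: 2× n (aromatic, D2) → no; 3× c (aromatic, D3) → no; 1× c (aromatic, D2) → match; 2× C (D2) → match; 1× N (D1) → no; 3× O (D1) → no; 1× C (D3) → no.
Summing the matching environments: 1 + 2 = 3 matching atoms.

3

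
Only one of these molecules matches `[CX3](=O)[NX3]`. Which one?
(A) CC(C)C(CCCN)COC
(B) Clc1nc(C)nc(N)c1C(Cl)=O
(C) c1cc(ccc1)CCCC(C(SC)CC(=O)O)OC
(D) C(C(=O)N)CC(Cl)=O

[CX3](=O)[NX3] describes a carbonyl carbon bonded to a trivalent nitrogen (an amide).
(A) has a primary amino group (-NH2) but the -NH2 is not attached to a carbonyl carbon.
(B) has a primary amino group (-NH2) but the -NH2 is not attached to a carbonyl carbon.
(C) has a carboxylic acid group (-C(=O)OH) but the carbonyl is bonded to O, not to an NX3 nitrogen.
(D) contains a primary amide (-C(=O)NH2), which satisfies every atom and bond constraint.
So the answer is (D).

D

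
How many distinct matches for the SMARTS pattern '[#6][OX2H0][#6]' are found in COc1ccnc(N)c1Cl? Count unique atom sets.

1

[#6][OX2H0][#6] is the SMARTS for an ether: an aliphatic oxygen bridging two carbons with no H on the oxygen.
Exactly one fragment in the molecule meets all constraints, giving 1 match.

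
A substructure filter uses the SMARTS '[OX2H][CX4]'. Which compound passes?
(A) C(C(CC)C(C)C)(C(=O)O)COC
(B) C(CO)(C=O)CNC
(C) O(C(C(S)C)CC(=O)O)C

B

[OX2H][CX4] describes a hydroxyl oxygen bound to an sp3 (X4) carbon (an aliphatic alcohol).
(A) has a methoxy ether (-OCH3) but the oxygen has H0 (ether), not H1.
(B) contains a hydroxyl group (-OH), which satisfies every atom and bond constraint.
(C) has a carboxylic acid group (-C(=O)OH) but the -OH is on a CX3 carbonyl carbon, not a CX4 carbon.
So the answer is (B).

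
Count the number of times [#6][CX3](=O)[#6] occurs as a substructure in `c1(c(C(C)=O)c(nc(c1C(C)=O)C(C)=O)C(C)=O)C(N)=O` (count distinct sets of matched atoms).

4

[#6][CX3](=O)[#6] is the SMARTS for a ketone: a carbonyl carbon (no H) flanked by two carbons.
The molecule carries 4 separate instances of an acetyl/ketone group (-C(=O)CH3) meeting every constraint; each maps to a distinct set of atoms, giving 4 matches.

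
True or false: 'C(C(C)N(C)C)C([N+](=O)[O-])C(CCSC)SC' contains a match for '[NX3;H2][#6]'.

False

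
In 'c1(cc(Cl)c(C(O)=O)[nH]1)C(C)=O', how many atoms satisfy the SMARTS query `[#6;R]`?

Check the 12 heavy atoms by environment: 1× n (aromatic, in 5-ring) → no; 4× c (aromatic, in 5-ring) → match; 3× C (acyclic) → no; 3× O (acyclic) → no; 1× Cl (acyclic) → no.
That gives 4 matching atoms.

4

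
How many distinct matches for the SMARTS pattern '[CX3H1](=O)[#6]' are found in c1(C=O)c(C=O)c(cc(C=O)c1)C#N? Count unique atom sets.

3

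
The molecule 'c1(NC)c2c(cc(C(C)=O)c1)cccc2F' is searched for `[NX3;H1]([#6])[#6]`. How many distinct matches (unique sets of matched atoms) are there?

1

[NX3;H1]([#6])[#6] is the SMARTS for a secondary amine: a trivalent nitrogen with one H, bonded to two carbons.
Exactly one fragment in the molecule meets all constraints, giving 1 match.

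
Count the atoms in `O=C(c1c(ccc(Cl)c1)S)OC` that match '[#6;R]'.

6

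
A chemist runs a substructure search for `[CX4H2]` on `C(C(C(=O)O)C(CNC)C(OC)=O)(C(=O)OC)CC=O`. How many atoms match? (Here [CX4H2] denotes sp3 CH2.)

The query [CX4H2] means: sp3 carbon (X4) with exactly two hydrogens.
Check the 20 heavy atoms by environment: 2× C (H2, X4) → match; 3× C (H1, X4) → no; 1× C (H1, X3) → no; 4× O (H0, X1) → no; 3× C (H0, X3) → no; 2× O (H0, X2) → no; 3× C (H3, X4) → no; 1× O (H1, X2) → no; 1× N (H1, X3) → no.
That gives 2 matching atoms.

2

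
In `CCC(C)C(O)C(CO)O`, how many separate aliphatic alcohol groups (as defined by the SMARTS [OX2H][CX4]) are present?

3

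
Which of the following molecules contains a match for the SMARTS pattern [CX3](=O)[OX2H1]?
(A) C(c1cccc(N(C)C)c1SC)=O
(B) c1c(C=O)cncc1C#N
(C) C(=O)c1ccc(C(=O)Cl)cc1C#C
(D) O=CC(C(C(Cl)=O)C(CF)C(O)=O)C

[CX3](=O)[OX2H1] describes an sp2 carbon double-bonded to O and single-bonded to an -OH oxygen (a carboxylic acid).
(A) has an aldehyde (-CHO) but there is no singly-bonded oxygen on the carbonyl carbon.
(B) has an aldehyde (-CHO) but there is no singly-bonded oxygen on the carbonyl carbon.
(C) has an aldehyde (-CHO) but there is no singly-bonded oxygen on the carbonyl carbon.
(D) contains a carboxylic acid group (-C(=O)OH), which satisfies every atom and bond constraint.
So the answer is (D).

D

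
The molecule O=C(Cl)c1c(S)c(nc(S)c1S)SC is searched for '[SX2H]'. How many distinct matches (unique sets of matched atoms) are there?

3

[SX2H] is the SMARTS for a thiol: an aliphatic sulfur with two connections, one being H.
The molecule carries 3 separate instances of a thiol (-SH) meeting every constraint; each maps to a distinct set of atoms, giving 3 matches.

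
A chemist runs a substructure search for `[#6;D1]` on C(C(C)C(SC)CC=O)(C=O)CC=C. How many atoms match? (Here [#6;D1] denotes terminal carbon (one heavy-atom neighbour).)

The query [#6;D1] means: carbon bonded to exactly one heavy atom.
Check the 14 heavy atoms by environment: 5× C (D2) → no; 3× C (D3) → no; 3× C (D1) → match; 2× O (D1) → no; 1× S (D2) → no.
That gives 3 matching atoms.

3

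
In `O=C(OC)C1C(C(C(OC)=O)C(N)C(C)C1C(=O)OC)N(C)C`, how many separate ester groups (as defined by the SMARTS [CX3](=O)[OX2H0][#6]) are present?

3

[CX3](=O)[OX2H0][#6] is the SMARTS for an ester: a carbonyl carbon bonded to an oxygen that is itself bonded to carbon (no H on that O).
The molecule carries 3 separate instances of a methyl-ester group (-C(=O)OCH3) meeting every constraint; each maps to a distinct set of atoms, giving 3 matches.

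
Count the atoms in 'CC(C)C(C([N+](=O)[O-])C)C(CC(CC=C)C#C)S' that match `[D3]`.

6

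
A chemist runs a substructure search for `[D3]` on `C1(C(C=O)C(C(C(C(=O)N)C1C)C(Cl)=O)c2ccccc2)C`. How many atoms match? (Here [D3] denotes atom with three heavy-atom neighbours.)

9

The query [D3] means: atom with exactly three heavy-atom neighbours.
Check the 22 heavy atoms by environment: 8× C (D3) → match; 1× C (D2) → no; 3× O (D1) → no; 1× N (D1) → no; 1× c (aromatic, D3) → match; 5× c (aromatic, D2) → no; 2× C (D1) → no; 1× Cl (D1) → no.
Summing the matching environments: 8 + 1 = 9 matching atoms.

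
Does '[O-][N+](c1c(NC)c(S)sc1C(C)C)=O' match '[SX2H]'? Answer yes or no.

The pattern [SX2H] describes an aliphatic sulfur with two connections, one being H — a thiol.
The molecule carries a thiol (-SH), whose atoms satisfy every constraint of the query, so the pattern matches.

Yes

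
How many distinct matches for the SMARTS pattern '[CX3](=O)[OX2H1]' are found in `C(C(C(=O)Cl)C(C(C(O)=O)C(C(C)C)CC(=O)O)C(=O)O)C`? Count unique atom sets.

3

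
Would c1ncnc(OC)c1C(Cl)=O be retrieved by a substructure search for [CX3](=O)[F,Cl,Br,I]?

Yes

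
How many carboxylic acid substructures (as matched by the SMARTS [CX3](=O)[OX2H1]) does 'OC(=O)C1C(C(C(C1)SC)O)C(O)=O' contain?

2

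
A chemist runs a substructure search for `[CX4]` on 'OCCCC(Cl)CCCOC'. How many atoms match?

8

The query [CX4] means: C with X4: aliphatic carbon with exactly 4 total connections (bonds + H).
Check the 11 heavy atoms by environment: 8× C (X4) → match; 2× O (X2) → no; 1× Cl (X1) → no.
That gives 8 matching atoms.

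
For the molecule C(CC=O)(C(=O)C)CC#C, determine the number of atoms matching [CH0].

The query [CH0] means: aliphatic carbon with no attached hydrogen.
Check the 10 heavy atoms by environment: 2× C (H2) → no; 3× C (H1) → no; 2× C (H0) → match; 2× O (H0) → no; 1× C (H3) → no.
That gives 2 matching atoms.

2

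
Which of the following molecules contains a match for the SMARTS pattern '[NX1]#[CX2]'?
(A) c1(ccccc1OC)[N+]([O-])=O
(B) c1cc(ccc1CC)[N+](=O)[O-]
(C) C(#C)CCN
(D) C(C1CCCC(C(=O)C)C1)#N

D

[NX1]#[CX2] describes a nitrogen triple-bonded to a two-connected carbon (a nitrile).
(A) has a nitro group (-[N+](=O)[O-]) but there is no C#N triple bond.
(B) has a nitro group (-[N+](=O)[O-]) but there is no C#N triple bond.
(C) has a primary amino group (-NH2) but the nitrogen is NX3 (three connections), not NX1 triple-bonded.
(D) contains a nitrile (-C#N), which satisfies every atom and bond constraint.
So the answer is (D).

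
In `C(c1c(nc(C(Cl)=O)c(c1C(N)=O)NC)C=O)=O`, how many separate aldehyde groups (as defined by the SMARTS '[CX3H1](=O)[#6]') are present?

2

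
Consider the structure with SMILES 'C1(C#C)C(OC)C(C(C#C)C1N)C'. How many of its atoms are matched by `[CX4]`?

The query [CX4] means: C with X4: aliphatic carbon with exactly 4 total connections (bonds + H).
Check the 13 heavy atoms by environment: 7× C (X4) → match; 4× C (X2) → no; 1× N (X3) → no; 1× O (X2) → no.
That gives 7 matching atoms.

7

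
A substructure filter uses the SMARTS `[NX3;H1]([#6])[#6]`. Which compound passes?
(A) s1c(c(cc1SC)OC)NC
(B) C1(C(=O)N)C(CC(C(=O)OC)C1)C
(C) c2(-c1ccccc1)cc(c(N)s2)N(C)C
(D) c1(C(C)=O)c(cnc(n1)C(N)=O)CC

A

[NX3;H1]([#6])[#6] describes a trivalent nitrogen with one H, bonded to two carbons (a secondary amine).
(A) contains an N-methylamino group (-NHCH3), which satisfies every atom and bond constraint.
(B) has a primary amide (-C(=O)NH2) but the -C(=O)NH2 nitrogen has H2, not H1.
(C) has a primary amino group (-NH2) but the nitrogen has H2 and only one carbon neighbour.
(D) has a primary amide (-C(=O)NH2) but the -C(=O)NH2 nitrogen has H2, not H1.
So the answer is (A).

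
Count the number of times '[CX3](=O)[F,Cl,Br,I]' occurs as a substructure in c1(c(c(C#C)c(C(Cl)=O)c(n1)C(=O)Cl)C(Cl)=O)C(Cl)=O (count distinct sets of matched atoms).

4

[CX3](=O)[F,Cl,Br,I] is the SMARTS for an acyl halide: a carbonyl carbon bonded to a halogen.
The molecule carries 4 separate instances of an acyl chloride (-C(=O)Cl) meeting every constraint; each maps to a distinct set of atoms, giving 4 matches.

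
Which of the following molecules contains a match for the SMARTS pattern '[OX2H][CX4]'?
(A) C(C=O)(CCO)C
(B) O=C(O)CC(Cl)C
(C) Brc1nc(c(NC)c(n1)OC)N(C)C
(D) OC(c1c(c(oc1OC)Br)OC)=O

A

[OX2H][CX4] describes a hydroxyl oxygen bound to an sp3 (X4) carbon (an aliphatic alcohol).
(A) contains a hydroxyl group (-OH), which satisfies every atom and bond constraint.
(B) has a carboxylic acid group (-C(=O)OH) but the -OH is on a CX3 carbonyl carbon, not a CX4 carbon.
(C) has a methoxy ether (-OCH3) but the oxygen has H0 (ether), not H1.
(D) has a methoxy ether (-OCH3) but the oxygen has H0 (ether), not H1.
So the answer is (A).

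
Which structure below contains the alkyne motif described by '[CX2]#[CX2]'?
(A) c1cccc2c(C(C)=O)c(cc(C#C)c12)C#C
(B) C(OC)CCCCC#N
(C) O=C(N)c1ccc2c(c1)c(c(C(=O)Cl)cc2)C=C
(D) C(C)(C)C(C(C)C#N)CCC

A

[CX2]#[CX2] describes a carbon-carbon triple bond (an alkyne).
(A) contains an ethynyl group (-C#CH), which satisfies every atom and bond constraint.
(B) has a nitrile (-C#N) but the triple bond is C#N, not C#C.
(C) has a vinyl group (-CH=CH2) but the C=C is a double bond; both carbons are CX3, not CX2.
(D) has a nitrile (-C#N) but the triple bond is C#N, not C#C.
So the answer is (A).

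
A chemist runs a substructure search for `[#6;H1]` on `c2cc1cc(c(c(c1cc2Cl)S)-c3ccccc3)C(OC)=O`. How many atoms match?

Check the 22 heavy atoms by environment: 7× c (aromatic, H0) → no; 9× c (aromatic, H1) → match; 1× C (H0) → no; 2× O (H0) → no; 1× C (H3) → no; 1× S (H1) → no; 1× Cl (H0) → no.
That gives 9 matching atoms.

9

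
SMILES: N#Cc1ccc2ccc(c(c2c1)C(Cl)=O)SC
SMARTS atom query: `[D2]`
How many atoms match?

7

The query [D2] means: atom with exactly two heavy-atom neighbours.
Check the 17 heavy atoms by environment: 5× c (aromatic, D3) → no; 5× c (aromatic, D2) → match; 1× S (D2) → match; 1× C (D1) → no; 1× C (D3) → no; 1× O (D1) → no; 1× Cl (D1) → no; 1× C (D2) → match; 1× N (D1) → no.
Summing the matching environments: 5 + 1 + 1 = 7 matching atoms.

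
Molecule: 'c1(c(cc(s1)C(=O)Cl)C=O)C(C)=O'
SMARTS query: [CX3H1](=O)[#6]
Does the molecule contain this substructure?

The pattern [CX3H1](=O)[#6] describes an sp2 carbon with one H, double-bonded to O and single-bonded to carbon — an aldehyde.
The molecule carries an aldehyde (-CHO), whose atoms satisfy every constraint of the query, so the pattern matches.

Yes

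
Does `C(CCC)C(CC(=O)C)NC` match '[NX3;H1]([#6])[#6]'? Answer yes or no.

The pattern [NX3;H1]([#6])[#6] describes a trivalent nitrogen with one H, bonded to two carbons — a secondary amine.
The molecule carries an N-methylamino group (-NHCH3), whose atoms satisfy every constraint of the query, so the pattern matches.

Yes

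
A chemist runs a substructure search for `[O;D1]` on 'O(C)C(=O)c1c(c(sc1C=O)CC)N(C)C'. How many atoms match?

2

Check the 16 heavy atoms by environment: 1× s (aromatic, D2) → no; 4× c (aromatic, D3) → no; 1× C (D3) → no; 2× O (D1) → match; 1× O (D2) → no; 4× C (D1) → no; 2× C (D2) → no; 1× N (D3) → no.
That gives 2 matching atoms.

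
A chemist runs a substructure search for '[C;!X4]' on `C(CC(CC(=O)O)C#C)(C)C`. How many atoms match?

Check the 11 heavy atoms by environment: 6× C (X4) → no; 2× C (X2) → match; 1× C (X3) → match; 1× O (X1) → no; 1× O (X2) → no.
Summing the matching environments: 2 + 1 = 3 matching atoms.

3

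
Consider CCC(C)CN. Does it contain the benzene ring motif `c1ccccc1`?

The pattern c1ccccc1 describes six aromatic carbons in a ring — a benzene ring.
The closest candidate here is a methyl group (-CH3), but no six-membered all-carbon aromatic ring is present. No other fragment satisfies the full query, so there is no match.

No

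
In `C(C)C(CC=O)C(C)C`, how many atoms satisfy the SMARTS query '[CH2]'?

2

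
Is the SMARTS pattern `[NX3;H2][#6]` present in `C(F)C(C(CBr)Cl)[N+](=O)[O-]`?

No

The pattern [NX3;H2][#6] describes a trivalent nitrogen with two H attached to carbon — a primary amine.
The closest candidate here is a nitro group (-[N+](=O)[O-]), but the nitrogen is [N+] with no H, not NX3H2. No other fragment satisfies the full query, so there is no match.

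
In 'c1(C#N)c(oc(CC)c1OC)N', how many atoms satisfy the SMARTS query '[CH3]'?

2

The query [CH3] means: aliphatic carbon with exactly three hydrogens.
Check the 12 heavy atoms by environment: 1× o (aromatic, H0) → no; 4× c (aromatic, H0) → no; 1× O (H0) → no; 2× C (H3) → match; 1× N (H2) → no; 1× C (H2) → no; 1× C (H0) → no; 1× N (H0) → no.
That gives 2 matching atoms.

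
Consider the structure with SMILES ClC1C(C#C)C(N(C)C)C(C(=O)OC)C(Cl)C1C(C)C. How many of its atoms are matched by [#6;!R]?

The query [#6;!R] means: carbon not in any ring.
Check the 20 heavy atoms by environment: 6× C (in 6-ring) → no; 2× Cl (acyclic) → no; 9× C (acyclic) → match; 2× O (acyclic) → no; 1× N (acyclic) → no.
That gives 9 matching atoms.

9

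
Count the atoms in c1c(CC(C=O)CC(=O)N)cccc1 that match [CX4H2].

Check the 14 heavy atoms by environment: 2× C (H2, X4) → match; 1× C (H1, X4) → no; 1× C (H0, X3) → no; 2× O (H0, X1) → no; 1× N (H2, X3) → no; 1× c (aromatic, H0, X3) → no; 5× c (aromatic, H1, X3) → no; 1× C (H1, X3) → no.
That gives 2 matching atoms.

2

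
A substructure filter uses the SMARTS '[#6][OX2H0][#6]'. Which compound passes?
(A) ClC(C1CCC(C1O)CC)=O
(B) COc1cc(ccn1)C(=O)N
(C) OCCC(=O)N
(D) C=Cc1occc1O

B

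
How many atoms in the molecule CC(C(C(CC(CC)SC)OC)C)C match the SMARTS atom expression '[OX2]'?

1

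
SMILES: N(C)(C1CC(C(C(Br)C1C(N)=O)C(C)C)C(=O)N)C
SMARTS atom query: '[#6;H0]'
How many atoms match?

2

The query [#6;H0] means: any carbon with no attached hydrogen.
Check the 19 heavy atoms by environment: 1× C (H2) → no; 6× C (H1) → no; 4× C (H3) → no; 1× Br (H0) → no; 2× C (H0) → match; 2× O (H0) → no; 2× N (H2) → no; 1× N (H0) → no.
That gives 2 matching atoms.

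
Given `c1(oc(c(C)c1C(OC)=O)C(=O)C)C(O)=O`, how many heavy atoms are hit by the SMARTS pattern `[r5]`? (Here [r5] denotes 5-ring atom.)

5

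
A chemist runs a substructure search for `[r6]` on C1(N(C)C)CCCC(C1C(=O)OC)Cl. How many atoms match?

The query [r6] means: r6 matches atoms in a six-membered ring.
Check the 14 heavy atoms by environment: 6× C (in 6-ring) → match; 1× Cl (acyclic) → no; 1× N (acyclic) → no; 4× C (acyclic) → no; 2× O (acyclic) → no.
That gives 6 matching atoms.

6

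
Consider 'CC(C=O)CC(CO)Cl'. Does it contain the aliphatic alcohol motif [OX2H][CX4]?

Yes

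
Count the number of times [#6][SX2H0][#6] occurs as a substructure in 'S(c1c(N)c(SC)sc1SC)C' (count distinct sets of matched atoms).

3

[#6][SX2H0][#6] is the SMARTS for a thioether: an aliphatic sulfur bridging two carbons with no H on the sulfur.
The molecule carries 3 separate instances of a methylthio ether (-SCH3) meeting every constraint; each maps to a distinct set of atoms, giving 3 matches.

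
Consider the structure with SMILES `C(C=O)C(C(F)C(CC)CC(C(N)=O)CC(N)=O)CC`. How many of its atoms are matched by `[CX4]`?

The query [CX4] means: C with X4: aliphatic carbon with exactly 4 total connections (bonds + H).
Check the 20 heavy atoms by environment: 11× C (X4) → match; 3× C (X3) → no; 3× O (X1) → no; 2× N (X3) → no; 1× F (X1) → no.
That gives 11 matching atoms.

11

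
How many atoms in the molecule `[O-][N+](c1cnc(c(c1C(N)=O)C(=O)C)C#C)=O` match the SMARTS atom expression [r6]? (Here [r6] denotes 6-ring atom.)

6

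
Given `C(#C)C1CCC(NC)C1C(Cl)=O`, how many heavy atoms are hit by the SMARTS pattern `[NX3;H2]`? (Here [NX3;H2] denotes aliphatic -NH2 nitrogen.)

The query [NX3;H2] means: aliphatic N with 3 total connections, two of them H — an -NH2 nitrogen (amine or amide).
Check the 12 heavy atoms by environment: 2× C (H2, X4) → no; 3× C (H1, X4) → no; 1× N (H1, X3) → no; 1× C (H3, X4) → no; 1× C (H0, X3) → no; 1× O (H0, X1) → no; 1× Cl (H0, X1) → no; 1× C (H0, X2) → no; 1× C (H1, X2) → no.
No environment satisfies the query, so 0 matching atoms.

0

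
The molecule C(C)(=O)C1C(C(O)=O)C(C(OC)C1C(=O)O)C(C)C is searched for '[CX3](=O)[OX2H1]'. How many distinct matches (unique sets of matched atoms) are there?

[CX3](=O)[OX2H1] is the SMARTS for a carboxylic acid: an sp2 carbon double-bonded to O and single-bonded to an -OH oxygen.
The molecule carries 2 separate instances of a carboxylic acid group (-C(=O)OH) meeting every constraint; each maps to a distinct set of atoms, giving 2 matches.

2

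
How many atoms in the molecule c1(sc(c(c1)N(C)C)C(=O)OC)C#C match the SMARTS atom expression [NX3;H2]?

0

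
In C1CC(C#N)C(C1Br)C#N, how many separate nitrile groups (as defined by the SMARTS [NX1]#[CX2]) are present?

2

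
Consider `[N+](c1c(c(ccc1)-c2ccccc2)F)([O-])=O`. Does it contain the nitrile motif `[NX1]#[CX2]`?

No

The pattern [NX1]#[CX2] describes a nitrogen triple-bonded to a two-connected carbon — a nitrile.
The closest candidate here is a nitro group (-[N+](=O)[O-]), but there is no C#N triple bond. No other fragment satisfies the full query, so there is no match.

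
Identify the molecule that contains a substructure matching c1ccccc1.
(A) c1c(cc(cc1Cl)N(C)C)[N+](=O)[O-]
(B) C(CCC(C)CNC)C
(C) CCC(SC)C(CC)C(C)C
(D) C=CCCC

A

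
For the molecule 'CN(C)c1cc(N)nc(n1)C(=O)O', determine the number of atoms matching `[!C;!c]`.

Check the 13 heavy atoms by environment: 2× n (aromatic) → match; 4× c (aromatic) → no; 2× N → match; 3× C → no; 2× O → match.
Summing the matching environments: 2 + 2 + 2 = 6 matching atoms.

6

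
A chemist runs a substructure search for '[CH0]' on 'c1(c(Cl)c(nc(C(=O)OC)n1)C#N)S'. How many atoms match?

2

The query [CH0] means: aliphatic carbon with no attached hydrogen.
Check the 14 heavy atoms by environment: 2× n (aromatic, H0) → no; 4× c (aromatic, H0) → no; 1× Cl (H0) → no; 2× C (H0) → match; 1× N (H0) → no; 2× O (H0) → no; 1× C (H3) → no; 1× S (H1) → no.
That gives 2 matching atoms.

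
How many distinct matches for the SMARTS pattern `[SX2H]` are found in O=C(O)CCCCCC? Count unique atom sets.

0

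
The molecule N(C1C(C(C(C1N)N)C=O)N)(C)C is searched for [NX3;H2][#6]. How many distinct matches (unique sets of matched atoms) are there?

3

[NX3;H2][#6] is the SMARTS for a primary amine: a trivalent nitrogen with two H attached to carbon.
The molecule carries 3 separate instances of a primary amino group (-NH2) meeting every constraint; each maps to a distinct set of atoms, giving 3 matches.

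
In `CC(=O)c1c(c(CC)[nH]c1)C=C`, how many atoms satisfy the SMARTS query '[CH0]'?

1

The query [CH0] means: aliphatic carbon with no attached hydrogen.
Check the 12 heavy atoms by environment: 1× n (aromatic, H1) → no; 3× c (aromatic, H0) → no; 1× c (aromatic, H1) → no; 1× C (H1) → no; 2× C (H2) → no; 1× C (H0) → match; 1× O (H0) → no; 2× C (H3) → no.
That gives 1 matching atom.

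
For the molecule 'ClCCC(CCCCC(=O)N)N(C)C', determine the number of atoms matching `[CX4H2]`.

6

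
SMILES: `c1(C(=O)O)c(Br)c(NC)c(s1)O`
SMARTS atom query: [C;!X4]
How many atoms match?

The query [C;!X4] means: aliphatic carbon that does not have four total connections.
Check the 12 heavy atoms by environment: 1× s (aromatic, X2) → no; 4× c (aromatic, X3) → no; 1× Br (X1) → no; 2× O (X2) → no; 1× C (X3) → match; 1× O (X1) → no; 1× N (X3) → no; 1× C (X4) → no.
That gives 1 matching atom.

1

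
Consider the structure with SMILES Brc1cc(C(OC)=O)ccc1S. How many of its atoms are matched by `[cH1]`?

3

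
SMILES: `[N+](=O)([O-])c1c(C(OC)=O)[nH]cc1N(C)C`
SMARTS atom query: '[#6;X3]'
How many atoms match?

5

The query [#6;X3] means: any carbon (aromatic or not) with three total connections.
Check the 15 heavy atoms by environment: 1× n (aromatic, X3) → no; 4× c (aromatic, X3) → match; 1× N (X3) → no; 3× C (X4) → no; 1× C (X3) → match; 2× O (X1) → no; 1× O (X2) → no; 1× N (charge +1, X3) → no; 1× O (charge -1, X1) → no.
Summing the matching environments: 4 + 1 = 5 matching atoms.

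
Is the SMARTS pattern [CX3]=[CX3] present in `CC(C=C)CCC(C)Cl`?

Yes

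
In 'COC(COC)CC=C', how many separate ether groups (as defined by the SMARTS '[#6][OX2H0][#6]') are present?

2

[#6][OX2H0][#6] is the SMARTS for an ether: an aliphatic oxygen bridging two carbons with no H on the oxygen.
The molecule carries 2 separate instances of a methoxy ether (-OCH3) meeting every constraint; each maps to a distinct set of atoms, giving 2 matches.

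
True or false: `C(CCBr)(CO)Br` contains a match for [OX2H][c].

The pattern [OX2H][c] describes a hydroxyl oxygen attached to an aromatic carbon — a phenol.
The closest candidate here is a hydroxyl group (-OH), but the -OH is on an aliphatic carbon, not an aromatic c. No other fragment satisfies the full query, so there is no match.

False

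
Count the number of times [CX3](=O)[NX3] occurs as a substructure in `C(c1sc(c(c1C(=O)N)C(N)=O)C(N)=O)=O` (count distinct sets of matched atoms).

3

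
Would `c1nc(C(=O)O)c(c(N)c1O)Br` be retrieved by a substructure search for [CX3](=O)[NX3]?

No

The pattern [CX3](=O)[NX3] describes a carbonyl carbon bonded to a trivalent nitrogen — an amide.
The closest candidate here is a carboxylic acid group (-C(=O)OH), but the carbonyl is bonded to O, not to an NX3 nitrogen. No other fragment satisfies the full query, so there is no match.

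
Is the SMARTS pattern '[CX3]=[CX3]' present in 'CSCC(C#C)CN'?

No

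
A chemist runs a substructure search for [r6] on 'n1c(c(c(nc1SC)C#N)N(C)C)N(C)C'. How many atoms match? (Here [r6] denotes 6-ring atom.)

The query [r6] means: r6 matches atoms in a six-membered ring.
Check the 16 heavy atoms by environment: 2× n (aromatic, in 6-ring) → match; 4× c (aromatic, in 6-ring) → match; 1× S (acyclic) → no; 6× C (acyclic) → no; 3× N (acyclic) → no.
Summing the matching environments: 2 + 4 = 6 matching atoms.

6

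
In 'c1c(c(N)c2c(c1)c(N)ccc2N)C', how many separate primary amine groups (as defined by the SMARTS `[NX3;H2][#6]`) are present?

3

[NX3;H2][#6] is the SMARTS for a primary amine: a trivalent nitrogen with two H attached to carbon.
The molecule carries 3 separate instances of a primary amino group (-NH2) meeting every constraint; each maps to a distinct set of atoms, giving 3 matches.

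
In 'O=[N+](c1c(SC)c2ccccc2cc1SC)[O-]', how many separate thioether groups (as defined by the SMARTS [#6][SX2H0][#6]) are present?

2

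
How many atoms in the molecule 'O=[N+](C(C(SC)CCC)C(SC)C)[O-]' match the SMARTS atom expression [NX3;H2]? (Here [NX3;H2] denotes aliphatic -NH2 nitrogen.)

The query [NX3;H2] means: aliphatic N with 3 total connections, two of them H — an -NH2 nitrogen (amine or amide).
Check the 14 heavy atoms by environment: 4× C (H3, X4) → no; 3× C (H1, X4) → no; 2× C (H2, X4) → no; 2× S (H0, X2) → no; 1× N (charge +1, H0, X3) → no; 1× O (charge -1, H0, X1) → no; 1× O (H0, X1) → no.
No environment satisfies the query, so 0 matching atoms.

0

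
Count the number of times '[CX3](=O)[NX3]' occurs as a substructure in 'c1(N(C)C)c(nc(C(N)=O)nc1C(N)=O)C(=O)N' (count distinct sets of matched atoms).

3

[CX3](=O)[NX3] is the SMARTS for an amide: a carbonyl carbon bonded to a trivalent nitrogen.
The molecule carries 3 separate instances of a primary amide (-C(=O)NH2) meeting every constraint; each maps to a distinct set of atoms, giving 3 matches.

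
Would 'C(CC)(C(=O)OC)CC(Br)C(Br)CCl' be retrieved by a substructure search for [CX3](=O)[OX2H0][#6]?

The pattern [CX3](=O)[OX2H0][#6] describes a carbonyl carbon bonded to an oxygen that is itself bonded to carbon (no H on that O) — an ester.
The molecule carries a methyl-ester group (-C(=O)OCH3), whose atoms satisfy every constraint of the query, so the pattern matches.

Yes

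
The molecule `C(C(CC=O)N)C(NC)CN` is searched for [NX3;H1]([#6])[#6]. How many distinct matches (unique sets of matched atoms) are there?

[NX3;H1]([#6])[#6] is the SMARTS for a secondary amine: a trivalent nitrogen with one H, bonded to two carbons.
Exactly one fragment in the molecule meets all constraints, giving 1 match.

1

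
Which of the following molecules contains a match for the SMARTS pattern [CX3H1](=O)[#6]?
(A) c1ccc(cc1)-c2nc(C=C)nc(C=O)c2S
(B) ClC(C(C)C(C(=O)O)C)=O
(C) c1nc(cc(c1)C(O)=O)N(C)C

A

[CX3H1](=O)[#6] describes an sp2 carbon with one H, double-bonded to O and single-bonded to carbon (an aldehyde).
(A) contains an aldehyde (-CHO), which satisfies every atom and bond constraint.
(B) has a carboxylic acid group (-C(=O)OH) but the carbonyl carbon has H0 and is bonded to O, not H1.
(C) has a carboxylic acid group (-C(=O)OH) but the carbonyl carbon has H0 and is bonded to O, not H1.
So the answer is (A).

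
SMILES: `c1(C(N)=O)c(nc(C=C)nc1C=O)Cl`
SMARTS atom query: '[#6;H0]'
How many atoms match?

Check the 14 heavy atoms by environment: 2× n (aromatic, H0) → no; 4× c (aromatic, H0) → match; 2× C (H1) → no; 2× O (H0) → no; 1× C (H0) → match; 1× N (H2) → no; 1× C (H2) → no; 1× Cl (H0) → no.
Summing the matching environments: 4 + 1 = 5 matching atoms.

5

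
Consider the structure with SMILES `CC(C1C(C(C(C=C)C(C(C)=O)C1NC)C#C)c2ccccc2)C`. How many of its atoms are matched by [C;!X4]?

5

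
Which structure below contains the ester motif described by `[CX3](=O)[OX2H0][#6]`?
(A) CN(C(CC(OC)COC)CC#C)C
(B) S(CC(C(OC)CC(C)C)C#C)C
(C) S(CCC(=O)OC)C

C

[CX3](=O)[OX2H0][#6] describes a carbonyl carbon bonded to an oxygen that is itself bonded to carbon (no H on that O) (an ester).
(A) has a methoxy ether (-OCH3) but the ether oxygen is not adjacent to a C=O carbon.
(B) has a methoxy ether (-OCH3) but the ether oxygen is not adjacent to a C=O carbon.
(C) contains a methyl-ester group (-C(=O)OCH3), which satisfies every atom and bond constraint.
So the answer is (C).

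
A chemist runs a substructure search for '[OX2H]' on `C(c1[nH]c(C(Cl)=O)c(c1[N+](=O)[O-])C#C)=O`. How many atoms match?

0

The query [OX2H] means: aliphatic oxygen with two connections, one of which is H — an -OH oxygen.
Check the 15 heavy atoms by environment: 1× n (aromatic, H1, X3) → no; 4× c (aromatic, H0, X3) → no; 1× C (H1, X3) → no; 3× O (H0, X1) → no; 1× N (charge +1, H0, X3) → no; 1× O (charge -1, H0, X1) → no; 1× C (H0, X3) → no; 1× Cl (H0, X1) → no; 1× C (H0, X2) → no; 1× C (H1, X2) → no.
No environment satisfies the query, so 0 matching atoms.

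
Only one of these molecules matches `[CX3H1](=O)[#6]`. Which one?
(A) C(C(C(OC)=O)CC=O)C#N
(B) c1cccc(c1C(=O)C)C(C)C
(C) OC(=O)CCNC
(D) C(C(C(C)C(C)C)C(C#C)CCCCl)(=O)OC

[CX3H1](=O)[#6] describes an sp2 carbon with one H, double-bonded to O and single-bonded to carbon (an aldehyde).
(A) contains an aldehyde (-CHO), which satisfies every atom and bond constraint.
(B) has an acetyl/ketone group (-C(=O)CH3) but the carbonyl carbon has H0 (two carbon neighbours), not H1.
(C) has a carboxylic acid group (-C(=O)OH) but the carbonyl carbon has H0 and is bonded to O, not H1.
(D) has a methyl-ester group (-C(=O)OCH3) but the carbonyl carbon has H0, not H1.
So the answer is (A).

A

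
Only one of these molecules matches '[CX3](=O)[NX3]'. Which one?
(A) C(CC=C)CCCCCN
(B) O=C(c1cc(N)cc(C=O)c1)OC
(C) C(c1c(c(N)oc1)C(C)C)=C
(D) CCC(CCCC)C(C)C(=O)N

[CX3](=O)[NX3] describes a carbonyl carbon bonded to a trivalent nitrogen (an amide).
(A) has a primary amino group (-NH2) but the -NH2 is not attached to a carbonyl carbon.
(B) has a methyl-ester group (-C(=O)OCH3) but the carbonyl is bonded to O, not to an NX3 nitrogen.
(C) has a primary amino group (-NH2) but the -NH2 is not attached to a carbonyl carbon.
(D) contains a primary amide (-C(=O)NH2), which satisfies every atom and bond constraint.
So the answer is (D).

D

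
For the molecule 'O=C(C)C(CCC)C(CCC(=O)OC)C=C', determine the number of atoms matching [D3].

4

The query [D3] means: atom with exactly three heavy-atom neighbours.
Check the 16 heavy atoms by environment: 4× C (D1) → no; 5× C (D2) → no; 4× C (D3) → match; 2× O (D1) → no; 1× O (D2) → no.
That gives 4 matching atoms.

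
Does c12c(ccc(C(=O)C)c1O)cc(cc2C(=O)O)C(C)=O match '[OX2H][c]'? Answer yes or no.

Yes

The pattern [OX2H][c] describes a hydroxyl oxygen attached to an aromatic carbon — a phenol.
The molecule carries a hydroxyl group (-OH), whose atoms satisfy every constraint of the query, so the pattern matches.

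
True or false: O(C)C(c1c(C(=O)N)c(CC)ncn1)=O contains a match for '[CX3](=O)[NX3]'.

The pattern [CX3](=O)[NX3] describes a carbonyl carbon bonded to a trivalent nitrogen — an amide.
The molecule carries a primary amide (-C(=O)NH2), whose atoms satisfy every constraint of the query, so the pattern matches.

True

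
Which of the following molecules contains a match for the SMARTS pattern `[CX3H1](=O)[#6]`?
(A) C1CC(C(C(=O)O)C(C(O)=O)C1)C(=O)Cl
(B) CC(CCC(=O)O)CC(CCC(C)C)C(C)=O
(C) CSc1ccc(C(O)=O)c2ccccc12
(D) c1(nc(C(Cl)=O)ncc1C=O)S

[CX3H1](=O)[#6] describes an sp2 carbon with one H, double-bonded to O and single-bonded to carbon (an aldehyde).
(A) has a carboxylic acid group (-C(=O)OH) but the carbonyl carbon has H0 and is bonded to O, not H1.
(B) has a carboxylic acid group (-C(=O)OH) but the carbonyl carbon has H0 and is bonded to O, not H1.
(C) has a carboxylic acid group (-C(=O)OH) but the carbonyl carbon has H0 and is bonded to O, not H1.
(D) contains an aldehyde (-CHO), which satisfies every atom and bond constraint.
So the answer is (D).

D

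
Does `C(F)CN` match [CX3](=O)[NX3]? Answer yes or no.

No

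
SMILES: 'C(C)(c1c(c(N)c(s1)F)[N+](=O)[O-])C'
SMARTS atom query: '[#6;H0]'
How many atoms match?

The query [#6;H0] means: any carbon with no attached hydrogen.
Check the 13 heavy atoms by environment: 1× s (aromatic, H0) → no; 4× c (aromatic, H0) → match; 1× N (charge +1, H0) → no; 1× O (charge -1, H0) → no; 1× O (H0) → no; 1× F (H0) → no; 1× N (H2) → no; 1× C (H1) → no; 2× C (H3) → no.
That gives 4 matching atoms.

4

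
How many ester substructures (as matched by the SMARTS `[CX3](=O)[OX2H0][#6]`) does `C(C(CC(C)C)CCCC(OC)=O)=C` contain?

[CX3](=O)[OX2H0][#6] is the SMARTS for an ester: a carbonyl carbon bonded to an oxygen that is itself bonded to carbon (no H on that O).
Exactly one fragment in the molecule meets all constraints, giving 1 match.

1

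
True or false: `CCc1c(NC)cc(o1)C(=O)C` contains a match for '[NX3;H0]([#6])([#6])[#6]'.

False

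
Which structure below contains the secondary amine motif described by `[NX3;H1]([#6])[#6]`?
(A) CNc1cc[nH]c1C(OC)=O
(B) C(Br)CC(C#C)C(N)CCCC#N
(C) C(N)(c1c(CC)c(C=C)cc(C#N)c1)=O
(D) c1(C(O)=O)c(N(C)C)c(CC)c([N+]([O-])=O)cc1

A

[NX3;H1]([#6])[#6] describes a trivalent nitrogen with one H, bonded to two carbons (a secondary amine).
(A) contains an N-methylamino group (-NHCH3), which satisfies every atom and bond constraint.
(B) has a primary amino group (-NH2) but the nitrogen has H2 and only one carbon neighbour.
(C) has a primary amide (-C(=O)NH2) but the -C(=O)NH2 nitrogen has H2, not H1.
(D) has a dimethylamino group (-N(CH3)2) but the nitrogen has H0, not H1.
So the answer is (A).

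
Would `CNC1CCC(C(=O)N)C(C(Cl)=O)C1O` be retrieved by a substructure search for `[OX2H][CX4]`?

Yes

The pattern [OX2H][CX4] describes a hydroxyl oxygen bound to an sp3 (X4) carbon — an aliphatic alcohol.
The molecule carries a hydroxyl group (-OH), whose atoms satisfy every constraint of the query, so the pattern matches.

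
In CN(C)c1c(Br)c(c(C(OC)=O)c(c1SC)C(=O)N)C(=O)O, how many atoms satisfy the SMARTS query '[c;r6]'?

6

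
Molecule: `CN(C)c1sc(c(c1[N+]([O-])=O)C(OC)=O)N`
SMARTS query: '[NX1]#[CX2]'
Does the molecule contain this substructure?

No

The pattern [NX1]#[CX2] describes a nitrogen triple-bonded to a two-connected carbon — a nitrile.
The closest candidate here is a primary amino group (-NH2), but the nitrogen is NX3 (three connections), not NX1 triple-bonded. No other fragment satisfies the full query, so there is no match.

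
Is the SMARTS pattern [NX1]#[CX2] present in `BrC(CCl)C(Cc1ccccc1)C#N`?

Yes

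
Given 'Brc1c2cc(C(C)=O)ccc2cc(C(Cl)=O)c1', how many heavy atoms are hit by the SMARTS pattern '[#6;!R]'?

3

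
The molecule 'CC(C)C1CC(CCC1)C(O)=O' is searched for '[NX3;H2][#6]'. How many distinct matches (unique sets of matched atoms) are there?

0

[NX3;H2][#6] is the SMARTS for a primary amine: a trivalent nitrogen with two H attached to carbon.
No fragment in the molecule satisfies every constraint, giving 0 matches.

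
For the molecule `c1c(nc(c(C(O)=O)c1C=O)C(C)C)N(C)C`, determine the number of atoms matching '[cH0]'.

4

The query [cH0] means: aromatic carbon with no attached hydrogen (substituted or ring-fusion).
Check the 17 heavy atoms by environment: 1× n (aromatic, H0) → no; 4× c (aromatic, H0) → match; 1× c (aromatic, H1) → no; 1× C (H0) → no; 2× O (H0) → no; 1× O (H1) → no; 2× C (H1) → no; 4× C (H3) → no; 1× N (H0) → no.
That gives 4 matching atoms.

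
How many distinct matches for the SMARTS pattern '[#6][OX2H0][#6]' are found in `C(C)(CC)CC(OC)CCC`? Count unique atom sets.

[#6][OX2H0][#6] is the SMARTS for an ether: an aliphatic oxygen bridging two carbons with no H on the oxygen.
Exactly one fragment in the molecule meets all constraints, giving 1 match.

1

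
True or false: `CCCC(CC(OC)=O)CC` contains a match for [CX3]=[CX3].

False

The pattern [CX3]=[CX3] describes a non-aromatic C=C double bond between two sp2 carbons — an alkene.
The closest candidate here is an ethyl group (-CH2CH3), but its C-C bond is a single bond between CX4 carbons, not CX3=CX3. No other fragment satisfies the full query, so there is no match.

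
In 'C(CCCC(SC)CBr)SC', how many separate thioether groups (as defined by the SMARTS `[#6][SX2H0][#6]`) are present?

2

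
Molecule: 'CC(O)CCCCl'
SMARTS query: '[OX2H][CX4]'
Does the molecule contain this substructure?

The pattern [OX2H][CX4] describes a hydroxyl oxygen bound to an sp3 (X4) carbon — an aliphatic alcohol.
The molecule carries a hydroxyl group (-OH), whose atoms satisfy every constraint of the query, so the pattern matches.

Yes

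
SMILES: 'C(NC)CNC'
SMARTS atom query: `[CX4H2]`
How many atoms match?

2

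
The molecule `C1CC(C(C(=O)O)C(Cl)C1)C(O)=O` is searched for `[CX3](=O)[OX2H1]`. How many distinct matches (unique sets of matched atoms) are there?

2

[CX3](=O)[OX2H1] is the SMARTS for a carboxylic acid: an sp2 carbon double-bonded to O and single-bonded to an -OH oxygen.
The molecule carries 2 separate instances of a carboxylic acid group (-C(=O)OH) meeting every constraint; each maps to a distinct set of atoms, giving 2 matches.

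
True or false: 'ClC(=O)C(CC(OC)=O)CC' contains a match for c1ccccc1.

The pattern c1ccccc1 describes six aromatic carbons in a ring — a benzene ring.
The closest candidate here is a methyl group (-CH3), but no six-membered all-carbon aromatic ring is present. No other fragment satisfies the full query, so there is no match.

False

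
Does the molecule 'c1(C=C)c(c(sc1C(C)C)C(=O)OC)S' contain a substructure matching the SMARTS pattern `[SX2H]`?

The pattern [SX2H] describes an aliphatic sulfur with two connections, one being H — a thiol.
The molecule carries a thiol (-SH), whose atoms satisfy every constraint of the query, so the pattern matches.

Yes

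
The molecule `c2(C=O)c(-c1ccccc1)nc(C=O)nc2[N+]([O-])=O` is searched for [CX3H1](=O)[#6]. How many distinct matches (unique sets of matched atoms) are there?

2

[CX3H1](=O)[#6] is the SMARTS for an aldehyde: an sp2 carbon with one H, double-bonded to O and single-bonded to carbon.
The molecule carries 2 separate instances of an aldehyde (-CHO) meeting every constraint; each maps to a distinct set of atoms, giving 2 matches.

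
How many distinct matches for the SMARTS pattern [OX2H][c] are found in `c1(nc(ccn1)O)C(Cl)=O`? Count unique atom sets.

1

[OX2H][c] is the SMARTS for a phenol: a hydroxyl oxygen attached to an aromatic carbon.
Exactly one fragment in the molecule meets all constraints, giving 1 match.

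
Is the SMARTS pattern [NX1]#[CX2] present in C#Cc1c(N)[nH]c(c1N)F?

No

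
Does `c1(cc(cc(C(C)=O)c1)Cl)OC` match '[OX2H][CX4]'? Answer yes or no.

The pattern [OX2H][CX4] describes a hydroxyl oxygen bound to an sp3 (X4) carbon — an aliphatic alcohol.
The closest candidate here is a methoxy ether (-OCH3), but the oxygen has H0 (ether), not H1. No other fragment satisfies the full query, so there is no match.

No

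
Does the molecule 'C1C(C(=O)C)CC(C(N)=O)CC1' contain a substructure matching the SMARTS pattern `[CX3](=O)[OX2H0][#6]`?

No

The pattern [CX3](=O)[OX2H0][#6] describes a carbonyl carbon bonded to an oxygen that is itself bonded to carbon (no H on that O) — an ester.
The closest candidate here is a primary amide (-C(=O)NH2), but the carbonyl is bonded to N, not to an O-C linkage. No other fragment satisfies the full query, so there is no match.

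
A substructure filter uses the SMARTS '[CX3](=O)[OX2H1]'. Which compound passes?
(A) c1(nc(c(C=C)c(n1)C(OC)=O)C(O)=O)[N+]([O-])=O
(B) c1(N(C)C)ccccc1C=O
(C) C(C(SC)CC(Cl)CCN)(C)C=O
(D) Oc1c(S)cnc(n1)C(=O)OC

A

[CX3](=O)[OX2H1] describes an sp2 carbon double-bonded to O and single-bonded to an -OH oxygen (a carboxylic acid).
(A) contains a carboxylic acid group (-C(=O)OH), which satisfies every atom and bond constraint.
(B) has an aldehyde (-CHO) but there is no singly-bonded oxygen on the carbonyl carbon.
(C) has an aldehyde (-CHO) but there is no singly-bonded oxygen on the carbonyl carbon.
(D) has a methyl-ester group (-C(=O)OCH3) but the singly-bonded O has no H (OX2H0, not OX2H1).
So the answer is (A).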